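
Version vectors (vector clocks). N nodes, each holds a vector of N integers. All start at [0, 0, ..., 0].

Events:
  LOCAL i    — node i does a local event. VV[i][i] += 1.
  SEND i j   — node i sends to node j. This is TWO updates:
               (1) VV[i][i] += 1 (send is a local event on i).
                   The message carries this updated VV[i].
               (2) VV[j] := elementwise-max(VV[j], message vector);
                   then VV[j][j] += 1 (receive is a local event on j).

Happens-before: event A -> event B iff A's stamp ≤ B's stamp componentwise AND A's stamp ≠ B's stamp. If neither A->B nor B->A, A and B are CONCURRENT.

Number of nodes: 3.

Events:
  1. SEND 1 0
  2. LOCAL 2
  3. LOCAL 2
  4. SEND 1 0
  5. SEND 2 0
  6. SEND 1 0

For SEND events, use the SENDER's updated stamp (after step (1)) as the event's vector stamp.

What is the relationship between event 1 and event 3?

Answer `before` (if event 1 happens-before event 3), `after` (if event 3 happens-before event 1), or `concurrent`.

Initial: VV[0]=[0, 0, 0]
Initial: VV[1]=[0, 0, 0]
Initial: VV[2]=[0, 0, 0]
Event 1: SEND 1->0: VV[1][1]++ -> VV[1]=[0, 1, 0], msg_vec=[0, 1, 0]; VV[0]=max(VV[0],msg_vec) then VV[0][0]++ -> VV[0]=[1, 1, 0]
Event 2: LOCAL 2: VV[2][2]++ -> VV[2]=[0, 0, 1]
Event 3: LOCAL 2: VV[2][2]++ -> VV[2]=[0, 0, 2]
Event 4: SEND 1->0: VV[1][1]++ -> VV[1]=[0, 2, 0], msg_vec=[0, 2, 0]; VV[0]=max(VV[0],msg_vec) then VV[0][0]++ -> VV[0]=[2, 2, 0]
Event 5: SEND 2->0: VV[2][2]++ -> VV[2]=[0, 0, 3], msg_vec=[0, 0, 3]; VV[0]=max(VV[0],msg_vec) then VV[0][0]++ -> VV[0]=[3, 2, 3]
Event 6: SEND 1->0: VV[1][1]++ -> VV[1]=[0, 3, 0], msg_vec=[0, 3, 0]; VV[0]=max(VV[0],msg_vec) then VV[0][0]++ -> VV[0]=[4, 3, 3]
Event 1 stamp: [0, 1, 0]
Event 3 stamp: [0, 0, 2]
[0, 1, 0] <= [0, 0, 2]? False
[0, 0, 2] <= [0, 1, 0]? False
Relation: concurrent

Answer: concurrent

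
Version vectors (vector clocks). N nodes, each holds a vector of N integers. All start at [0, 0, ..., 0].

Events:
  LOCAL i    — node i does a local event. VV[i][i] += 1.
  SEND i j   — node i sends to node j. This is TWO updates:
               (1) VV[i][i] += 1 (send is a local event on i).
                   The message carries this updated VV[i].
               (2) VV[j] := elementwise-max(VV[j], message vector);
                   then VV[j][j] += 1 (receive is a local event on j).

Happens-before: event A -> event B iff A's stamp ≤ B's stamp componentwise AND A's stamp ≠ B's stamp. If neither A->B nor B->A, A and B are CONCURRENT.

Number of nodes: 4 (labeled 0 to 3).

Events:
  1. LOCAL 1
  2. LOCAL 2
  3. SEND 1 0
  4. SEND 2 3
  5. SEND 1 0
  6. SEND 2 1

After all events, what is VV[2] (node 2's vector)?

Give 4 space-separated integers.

Initial: VV[0]=[0, 0, 0, 0]
Initial: VV[1]=[0, 0, 0, 0]
Initial: VV[2]=[0, 0, 0, 0]
Initial: VV[3]=[0, 0, 0, 0]
Event 1: LOCAL 1: VV[1][1]++ -> VV[1]=[0, 1, 0, 0]
Event 2: LOCAL 2: VV[2][2]++ -> VV[2]=[0, 0, 1, 0]
Event 3: SEND 1->0: VV[1][1]++ -> VV[1]=[0, 2, 0, 0], msg_vec=[0, 2, 0, 0]; VV[0]=max(VV[0],msg_vec) then VV[0][0]++ -> VV[0]=[1, 2, 0, 0]
Event 4: SEND 2->3: VV[2][2]++ -> VV[2]=[0, 0, 2, 0], msg_vec=[0, 0, 2, 0]; VV[3]=max(VV[3],msg_vec) then VV[3][3]++ -> VV[3]=[0, 0, 2, 1]
Event 5: SEND 1->0: VV[1][1]++ -> VV[1]=[0, 3, 0, 0], msg_vec=[0, 3, 0, 0]; VV[0]=max(VV[0],msg_vec) then VV[0][0]++ -> VV[0]=[2, 3, 0, 0]
Event 6: SEND 2->1: VV[2][2]++ -> VV[2]=[0, 0, 3, 0], msg_vec=[0, 0, 3, 0]; VV[1]=max(VV[1],msg_vec) then VV[1][1]++ -> VV[1]=[0, 4, 3, 0]
Final vectors: VV[0]=[2, 3, 0, 0]; VV[1]=[0, 4, 3, 0]; VV[2]=[0, 0, 3, 0]; VV[3]=[0, 0, 2, 1]

Answer: 0 0 3 0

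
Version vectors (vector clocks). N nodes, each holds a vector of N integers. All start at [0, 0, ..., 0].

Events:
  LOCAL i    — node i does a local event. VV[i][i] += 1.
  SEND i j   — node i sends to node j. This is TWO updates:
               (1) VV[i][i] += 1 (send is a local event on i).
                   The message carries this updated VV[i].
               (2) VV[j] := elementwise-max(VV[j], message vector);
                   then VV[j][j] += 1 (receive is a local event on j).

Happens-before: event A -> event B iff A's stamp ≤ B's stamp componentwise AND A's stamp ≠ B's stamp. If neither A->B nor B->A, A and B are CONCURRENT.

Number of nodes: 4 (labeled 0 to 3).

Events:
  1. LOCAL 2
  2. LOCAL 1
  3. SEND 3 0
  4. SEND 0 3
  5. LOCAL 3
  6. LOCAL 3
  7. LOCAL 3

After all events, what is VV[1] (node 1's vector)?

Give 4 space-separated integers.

Initial: VV[0]=[0, 0, 0, 0]
Initial: VV[1]=[0, 0, 0, 0]
Initial: VV[2]=[0, 0, 0, 0]
Initial: VV[3]=[0, 0, 0, 0]
Event 1: LOCAL 2: VV[2][2]++ -> VV[2]=[0, 0, 1, 0]
Event 2: LOCAL 1: VV[1][1]++ -> VV[1]=[0, 1, 0, 0]
Event 3: SEND 3->0: VV[3][3]++ -> VV[3]=[0, 0, 0, 1], msg_vec=[0, 0, 0, 1]; VV[0]=max(VV[0],msg_vec) then VV[0][0]++ -> VV[0]=[1, 0, 0, 1]
Event 4: SEND 0->3: VV[0][0]++ -> VV[0]=[2, 0, 0, 1], msg_vec=[2, 0, 0, 1]; VV[3]=max(VV[3],msg_vec) then VV[3][3]++ -> VV[3]=[2, 0, 0, 2]
Event 5: LOCAL 3: VV[3][3]++ -> VV[3]=[2, 0, 0, 3]
Event 6: LOCAL 3: VV[3][3]++ -> VV[3]=[2, 0, 0, 4]
Event 7: LOCAL 3: VV[3][3]++ -> VV[3]=[2, 0, 0, 5]
Final vectors: VV[0]=[2, 0, 0, 1]; VV[1]=[0, 1, 0, 0]; VV[2]=[0, 0, 1, 0]; VV[3]=[2, 0, 0, 5]

Answer: 0 1 0 0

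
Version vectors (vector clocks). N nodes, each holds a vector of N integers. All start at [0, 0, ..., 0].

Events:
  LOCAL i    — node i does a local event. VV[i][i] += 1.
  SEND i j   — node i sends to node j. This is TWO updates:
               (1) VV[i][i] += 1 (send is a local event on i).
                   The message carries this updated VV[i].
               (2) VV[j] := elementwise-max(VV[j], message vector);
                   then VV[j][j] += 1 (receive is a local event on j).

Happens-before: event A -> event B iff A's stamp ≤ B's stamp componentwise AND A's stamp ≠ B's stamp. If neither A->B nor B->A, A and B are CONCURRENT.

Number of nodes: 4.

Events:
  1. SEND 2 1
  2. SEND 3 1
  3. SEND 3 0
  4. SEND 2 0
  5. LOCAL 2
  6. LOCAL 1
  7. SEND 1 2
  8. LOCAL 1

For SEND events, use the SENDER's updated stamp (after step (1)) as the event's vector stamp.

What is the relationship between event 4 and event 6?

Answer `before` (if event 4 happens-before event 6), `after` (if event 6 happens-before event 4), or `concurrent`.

Answer: concurrent

Derivation:
Initial: VV[0]=[0, 0, 0, 0]
Initial: VV[1]=[0, 0, 0, 0]
Initial: VV[2]=[0, 0, 0, 0]
Initial: VV[3]=[0, 0, 0, 0]
Event 1: SEND 2->1: VV[2][2]++ -> VV[2]=[0, 0, 1, 0], msg_vec=[0, 0, 1, 0]; VV[1]=max(VV[1],msg_vec) then VV[1][1]++ -> VV[1]=[0, 1, 1, 0]
Event 2: SEND 3->1: VV[3][3]++ -> VV[3]=[0, 0, 0, 1], msg_vec=[0, 0, 0, 1]; VV[1]=max(VV[1],msg_vec) then VV[1][1]++ -> VV[1]=[0, 2, 1, 1]
Event 3: SEND 3->0: VV[3][3]++ -> VV[3]=[0, 0, 0, 2], msg_vec=[0, 0, 0, 2]; VV[0]=max(VV[0],msg_vec) then VV[0][0]++ -> VV[0]=[1, 0, 0, 2]
Event 4: SEND 2->0: VV[2][2]++ -> VV[2]=[0, 0, 2, 0], msg_vec=[0, 0, 2, 0]; VV[0]=max(VV[0],msg_vec) then VV[0][0]++ -> VV[0]=[2, 0, 2, 2]
Event 5: LOCAL 2: VV[2][2]++ -> VV[2]=[0, 0, 3, 0]
Event 6: LOCAL 1: VV[1][1]++ -> VV[1]=[0, 3, 1, 1]
Event 7: SEND 1->2: VV[1][1]++ -> VV[1]=[0, 4, 1, 1], msg_vec=[0, 4, 1, 1]; VV[2]=max(VV[2],msg_vec) then VV[2][2]++ -> VV[2]=[0, 4, 4, 1]
Event 8: LOCAL 1: VV[1][1]++ -> VV[1]=[0, 5, 1, 1]
Event 4 stamp: [0, 0, 2, 0]
Event 6 stamp: [0, 3, 1, 1]
[0, 0, 2, 0] <= [0, 3, 1, 1]? False
[0, 3, 1, 1] <= [0, 0, 2, 0]? False
Relation: concurrent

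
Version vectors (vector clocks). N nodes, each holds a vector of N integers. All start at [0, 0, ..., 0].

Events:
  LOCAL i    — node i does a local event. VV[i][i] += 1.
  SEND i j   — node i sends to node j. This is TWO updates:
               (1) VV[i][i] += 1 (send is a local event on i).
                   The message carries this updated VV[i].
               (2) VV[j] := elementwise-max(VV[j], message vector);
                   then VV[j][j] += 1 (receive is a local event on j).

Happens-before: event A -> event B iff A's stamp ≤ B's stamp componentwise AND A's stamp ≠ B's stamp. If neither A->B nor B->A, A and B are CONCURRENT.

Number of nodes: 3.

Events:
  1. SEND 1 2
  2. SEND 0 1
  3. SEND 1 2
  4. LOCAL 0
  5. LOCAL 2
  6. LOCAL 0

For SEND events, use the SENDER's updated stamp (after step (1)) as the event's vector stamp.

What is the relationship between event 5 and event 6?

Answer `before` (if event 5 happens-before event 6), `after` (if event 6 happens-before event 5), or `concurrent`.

Initial: VV[0]=[0, 0, 0]
Initial: VV[1]=[0, 0, 0]
Initial: VV[2]=[0, 0, 0]
Event 1: SEND 1->2: VV[1][1]++ -> VV[1]=[0, 1, 0], msg_vec=[0, 1, 0]; VV[2]=max(VV[2],msg_vec) then VV[2][2]++ -> VV[2]=[0, 1, 1]
Event 2: SEND 0->1: VV[0][0]++ -> VV[0]=[1, 0, 0], msg_vec=[1, 0, 0]; VV[1]=max(VV[1],msg_vec) then VV[1][1]++ -> VV[1]=[1, 2, 0]
Event 3: SEND 1->2: VV[1][1]++ -> VV[1]=[1, 3, 0], msg_vec=[1, 3, 0]; VV[2]=max(VV[2],msg_vec) then VV[2][2]++ -> VV[2]=[1, 3, 2]
Event 4: LOCAL 0: VV[0][0]++ -> VV[0]=[2, 0, 0]
Event 5: LOCAL 2: VV[2][2]++ -> VV[2]=[1, 3, 3]
Event 6: LOCAL 0: VV[0][0]++ -> VV[0]=[3, 0, 0]
Event 5 stamp: [1, 3, 3]
Event 6 stamp: [3, 0, 0]
[1, 3, 3] <= [3, 0, 0]? False
[3, 0, 0] <= [1, 3, 3]? False
Relation: concurrent

Answer: concurrent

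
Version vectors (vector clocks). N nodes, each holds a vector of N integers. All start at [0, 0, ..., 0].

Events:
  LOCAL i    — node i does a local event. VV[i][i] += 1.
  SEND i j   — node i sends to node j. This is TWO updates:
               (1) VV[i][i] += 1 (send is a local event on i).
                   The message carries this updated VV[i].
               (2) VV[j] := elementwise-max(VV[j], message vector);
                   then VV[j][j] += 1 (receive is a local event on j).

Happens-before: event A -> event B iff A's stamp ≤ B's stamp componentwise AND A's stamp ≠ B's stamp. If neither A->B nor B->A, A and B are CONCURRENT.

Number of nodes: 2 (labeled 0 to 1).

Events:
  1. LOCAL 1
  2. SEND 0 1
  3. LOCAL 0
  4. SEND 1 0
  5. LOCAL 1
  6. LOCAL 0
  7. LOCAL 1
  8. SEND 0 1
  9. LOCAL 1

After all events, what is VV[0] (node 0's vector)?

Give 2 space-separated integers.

Answer: 5 3

Derivation:
Initial: VV[0]=[0, 0]
Initial: VV[1]=[0, 0]
Event 1: LOCAL 1: VV[1][1]++ -> VV[1]=[0, 1]
Event 2: SEND 0->1: VV[0][0]++ -> VV[0]=[1, 0], msg_vec=[1, 0]; VV[1]=max(VV[1],msg_vec) then VV[1][1]++ -> VV[1]=[1, 2]
Event 3: LOCAL 0: VV[0][0]++ -> VV[0]=[2, 0]
Event 4: SEND 1->0: VV[1][1]++ -> VV[1]=[1, 3], msg_vec=[1, 3]; VV[0]=max(VV[0],msg_vec) then VV[0][0]++ -> VV[0]=[3, 3]
Event 5: LOCAL 1: VV[1][1]++ -> VV[1]=[1, 4]
Event 6: LOCAL 0: VV[0][0]++ -> VV[0]=[4, 3]
Event 7: LOCAL 1: VV[1][1]++ -> VV[1]=[1, 5]
Event 8: SEND 0->1: VV[0][0]++ -> VV[0]=[5, 3], msg_vec=[5, 3]; VV[1]=max(VV[1],msg_vec) then VV[1][1]++ -> VV[1]=[5, 6]
Event 9: LOCAL 1: VV[1][1]++ -> VV[1]=[5, 7]
Final vectors: VV[0]=[5, 3]; VV[1]=[5, 7]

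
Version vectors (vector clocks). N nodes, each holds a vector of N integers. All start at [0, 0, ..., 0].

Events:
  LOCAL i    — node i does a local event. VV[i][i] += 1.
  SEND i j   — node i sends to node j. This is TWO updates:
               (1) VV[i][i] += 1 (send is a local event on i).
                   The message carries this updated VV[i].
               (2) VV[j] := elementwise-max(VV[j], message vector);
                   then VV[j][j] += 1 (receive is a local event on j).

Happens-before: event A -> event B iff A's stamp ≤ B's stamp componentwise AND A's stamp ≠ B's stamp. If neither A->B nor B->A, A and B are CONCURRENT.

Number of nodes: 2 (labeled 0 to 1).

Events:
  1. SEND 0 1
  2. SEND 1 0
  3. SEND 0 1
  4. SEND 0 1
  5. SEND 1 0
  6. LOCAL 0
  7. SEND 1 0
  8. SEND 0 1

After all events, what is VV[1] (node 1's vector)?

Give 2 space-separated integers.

Answer: 8 7

Derivation:
Initial: VV[0]=[0, 0]
Initial: VV[1]=[0, 0]
Event 1: SEND 0->1: VV[0][0]++ -> VV[0]=[1, 0], msg_vec=[1, 0]; VV[1]=max(VV[1],msg_vec) then VV[1][1]++ -> VV[1]=[1, 1]
Event 2: SEND 1->0: VV[1][1]++ -> VV[1]=[1, 2], msg_vec=[1, 2]; VV[0]=max(VV[0],msg_vec) then VV[0][0]++ -> VV[0]=[2, 2]
Event 3: SEND 0->1: VV[0][0]++ -> VV[0]=[3, 2], msg_vec=[3, 2]; VV[1]=max(VV[1],msg_vec) then VV[1][1]++ -> VV[1]=[3, 3]
Event 4: SEND 0->1: VV[0][0]++ -> VV[0]=[4, 2], msg_vec=[4, 2]; VV[1]=max(VV[1],msg_vec) then VV[1][1]++ -> VV[1]=[4, 4]
Event 5: SEND 1->0: VV[1][1]++ -> VV[1]=[4, 5], msg_vec=[4, 5]; VV[0]=max(VV[0],msg_vec) then VV[0][0]++ -> VV[0]=[5, 5]
Event 6: LOCAL 0: VV[0][0]++ -> VV[0]=[6, 5]
Event 7: SEND 1->0: VV[1][1]++ -> VV[1]=[4, 6], msg_vec=[4, 6]; VV[0]=max(VV[0],msg_vec) then VV[0][0]++ -> VV[0]=[7, 6]
Event 8: SEND 0->1: VV[0][0]++ -> VV[0]=[8, 6], msg_vec=[8, 6]; VV[1]=max(VV[1],msg_vec) then VV[1][1]++ -> VV[1]=[8, 7]
Final vectors: VV[0]=[8, 6]; VV[1]=[8, 7]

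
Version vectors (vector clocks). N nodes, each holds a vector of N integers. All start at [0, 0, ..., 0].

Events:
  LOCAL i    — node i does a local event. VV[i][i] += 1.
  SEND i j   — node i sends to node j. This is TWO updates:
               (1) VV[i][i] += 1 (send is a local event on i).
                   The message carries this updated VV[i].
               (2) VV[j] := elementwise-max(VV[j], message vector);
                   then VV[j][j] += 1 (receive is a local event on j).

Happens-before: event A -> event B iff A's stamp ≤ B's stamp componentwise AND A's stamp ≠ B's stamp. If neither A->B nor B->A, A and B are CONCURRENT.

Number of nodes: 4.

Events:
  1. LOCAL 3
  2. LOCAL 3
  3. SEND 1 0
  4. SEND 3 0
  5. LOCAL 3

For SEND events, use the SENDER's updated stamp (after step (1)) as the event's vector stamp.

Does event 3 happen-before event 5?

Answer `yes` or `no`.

Initial: VV[0]=[0, 0, 0, 0]
Initial: VV[1]=[0, 0, 0, 0]
Initial: VV[2]=[0, 0, 0, 0]
Initial: VV[3]=[0, 0, 0, 0]
Event 1: LOCAL 3: VV[3][3]++ -> VV[3]=[0, 0, 0, 1]
Event 2: LOCAL 3: VV[3][3]++ -> VV[3]=[0, 0, 0, 2]
Event 3: SEND 1->0: VV[1][1]++ -> VV[1]=[0, 1, 0, 0], msg_vec=[0, 1, 0, 0]; VV[0]=max(VV[0],msg_vec) then VV[0][0]++ -> VV[0]=[1, 1, 0, 0]
Event 4: SEND 3->0: VV[3][3]++ -> VV[3]=[0, 0, 0, 3], msg_vec=[0, 0, 0, 3]; VV[0]=max(VV[0],msg_vec) then VV[0][0]++ -> VV[0]=[2, 1, 0, 3]
Event 5: LOCAL 3: VV[3][3]++ -> VV[3]=[0, 0, 0, 4]
Event 3 stamp: [0, 1, 0, 0]
Event 5 stamp: [0, 0, 0, 4]
[0, 1, 0, 0] <= [0, 0, 0, 4]? False. Equal? False. Happens-before: False

Answer: no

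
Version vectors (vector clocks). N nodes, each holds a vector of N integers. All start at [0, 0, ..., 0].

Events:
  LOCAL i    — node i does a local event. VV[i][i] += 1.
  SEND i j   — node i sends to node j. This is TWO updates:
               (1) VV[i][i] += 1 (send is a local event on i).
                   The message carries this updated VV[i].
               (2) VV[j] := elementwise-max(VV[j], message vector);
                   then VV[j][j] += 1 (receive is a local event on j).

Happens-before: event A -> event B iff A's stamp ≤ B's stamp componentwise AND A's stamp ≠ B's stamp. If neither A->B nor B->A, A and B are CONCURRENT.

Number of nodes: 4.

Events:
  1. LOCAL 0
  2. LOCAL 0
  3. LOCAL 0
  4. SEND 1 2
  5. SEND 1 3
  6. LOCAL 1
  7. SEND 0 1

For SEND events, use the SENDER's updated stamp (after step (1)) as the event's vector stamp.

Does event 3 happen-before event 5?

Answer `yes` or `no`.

Initial: VV[0]=[0, 0, 0, 0]
Initial: VV[1]=[0, 0, 0, 0]
Initial: VV[2]=[0, 0, 0, 0]
Initial: VV[3]=[0, 0, 0, 0]
Event 1: LOCAL 0: VV[0][0]++ -> VV[0]=[1, 0, 0, 0]
Event 2: LOCAL 0: VV[0][0]++ -> VV[0]=[2, 0, 0, 0]
Event 3: LOCAL 0: VV[0][0]++ -> VV[0]=[3, 0, 0, 0]
Event 4: SEND 1->2: VV[1][1]++ -> VV[1]=[0, 1, 0, 0], msg_vec=[0, 1, 0, 0]; VV[2]=max(VV[2],msg_vec) then VV[2][2]++ -> VV[2]=[0, 1, 1, 0]
Event 5: SEND 1->3: VV[1][1]++ -> VV[1]=[0, 2, 0, 0], msg_vec=[0, 2, 0, 0]; VV[3]=max(VV[3],msg_vec) then VV[3][3]++ -> VV[3]=[0, 2, 0, 1]
Event 6: LOCAL 1: VV[1][1]++ -> VV[1]=[0, 3, 0, 0]
Event 7: SEND 0->1: VV[0][0]++ -> VV[0]=[4, 0, 0, 0], msg_vec=[4, 0, 0, 0]; VV[1]=max(VV[1],msg_vec) then VV[1][1]++ -> VV[1]=[4, 4, 0, 0]
Event 3 stamp: [3, 0, 0, 0]
Event 5 stamp: [0, 2, 0, 0]
[3, 0, 0, 0] <= [0, 2, 0, 0]? False. Equal? False. Happens-before: False

Answer: no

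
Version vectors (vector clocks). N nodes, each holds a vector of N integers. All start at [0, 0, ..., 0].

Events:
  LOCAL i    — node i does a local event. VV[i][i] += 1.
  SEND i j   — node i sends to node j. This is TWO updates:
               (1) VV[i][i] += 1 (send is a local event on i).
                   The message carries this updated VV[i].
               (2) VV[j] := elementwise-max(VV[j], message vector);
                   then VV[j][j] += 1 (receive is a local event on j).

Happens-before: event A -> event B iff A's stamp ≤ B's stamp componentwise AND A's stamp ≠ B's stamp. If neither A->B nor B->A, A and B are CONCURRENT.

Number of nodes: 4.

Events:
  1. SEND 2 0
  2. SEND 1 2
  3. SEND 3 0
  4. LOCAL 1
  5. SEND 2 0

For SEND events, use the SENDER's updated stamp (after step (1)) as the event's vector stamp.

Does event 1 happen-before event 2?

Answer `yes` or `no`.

Initial: VV[0]=[0, 0, 0, 0]
Initial: VV[1]=[0, 0, 0, 0]
Initial: VV[2]=[0, 0, 0, 0]
Initial: VV[3]=[0, 0, 0, 0]
Event 1: SEND 2->0: VV[2][2]++ -> VV[2]=[0, 0, 1, 0], msg_vec=[0, 0, 1, 0]; VV[0]=max(VV[0],msg_vec) then VV[0][0]++ -> VV[0]=[1, 0, 1, 0]
Event 2: SEND 1->2: VV[1][1]++ -> VV[1]=[0, 1, 0, 0], msg_vec=[0, 1, 0, 0]; VV[2]=max(VV[2],msg_vec) then VV[2][2]++ -> VV[2]=[0, 1, 2, 0]
Event 3: SEND 3->0: VV[3][3]++ -> VV[3]=[0, 0, 0, 1], msg_vec=[0, 0, 0, 1]; VV[0]=max(VV[0],msg_vec) then VV[0][0]++ -> VV[0]=[2, 0, 1, 1]
Event 4: LOCAL 1: VV[1][1]++ -> VV[1]=[0, 2, 0, 0]
Event 5: SEND 2->0: VV[2][2]++ -> VV[2]=[0, 1, 3, 0], msg_vec=[0, 1, 3, 0]; VV[0]=max(VV[0],msg_vec) then VV[0][0]++ -> VV[0]=[3, 1, 3, 1]
Event 1 stamp: [0, 0, 1, 0]
Event 2 stamp: [0, 1, 0, 0]
[0, 0, 1, 0] <= [0, 1, 0, 0]? False. Equal? False. Happens-before: False

Answer: no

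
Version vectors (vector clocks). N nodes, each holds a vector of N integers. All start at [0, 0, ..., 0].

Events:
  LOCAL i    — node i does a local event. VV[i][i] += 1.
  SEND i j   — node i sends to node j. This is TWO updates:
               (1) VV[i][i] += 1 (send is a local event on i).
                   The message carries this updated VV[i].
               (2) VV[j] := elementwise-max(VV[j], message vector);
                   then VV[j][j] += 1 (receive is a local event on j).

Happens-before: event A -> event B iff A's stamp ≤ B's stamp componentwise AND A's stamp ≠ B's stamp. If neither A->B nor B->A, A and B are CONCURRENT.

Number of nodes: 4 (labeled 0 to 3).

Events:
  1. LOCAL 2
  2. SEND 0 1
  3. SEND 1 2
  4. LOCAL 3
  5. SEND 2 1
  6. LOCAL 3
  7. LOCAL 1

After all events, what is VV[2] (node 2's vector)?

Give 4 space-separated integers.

Initial: VV[0]=[0, 0, 0, 0]
Initial: VV[1]=[0, 0, 0, 0]
Initial: VV[2]=[0, 0, 0, 0]
Initial: VV[3]=[0, 0, 0, 0]
Event 1: LOCAL 2: VV[2][2]++ -> VV[2]=[0, 0, 1, 0]
Event 2: SEND 0->1: VV[0][0]++ -> VV[0]=[1, 0, 0, 0], msg_vec=[1, 0, 0, 0]; VV[1]=max(VV[1],msg_vec) then VV[1][1]++ -> VV[1]=[1, 1, 0, 0]
Event 3: SEND 1->2: VV[1][1]++ -> VV[1]=[1, 2, 0, 0], msg_vec=[1, 2, 0, 0]; VV[2]=max(VV[2],msg_vec) then VV[2][2]++ -> VV[2]=[1, 2, 2, 0]
Event 4: LOCAL 3: VV[3][3]++ -> VV[3]=[0, 0, 0, 1]
Event 5: SEND 2->1: VV[2][2]++ -> VV[2]=[1, 2, 3, 0], msg_vec=[1, 2, 3, 0]; VV[1]=max(VV[1],msg_vec) then VV[1][1]++ -> VV[1]=[1, 3, 3, 0]
Event 6: LOCAL 3: VV[3][3]++ -> VV[3]=[0, 0, 0, 2]
Event 7: LOCAL 1: VV[1][1]++ -> VV[1]=[1, 4, 3, 0]
Final vectors: VV[0]=[1, 0, 0, 0]; VV[1]=[1, 4, 3, 0]; VV[2]=[1, 2, 3, 0]; VV[3]=[0, 0, 0, 2]

Answer: 1 2 3 0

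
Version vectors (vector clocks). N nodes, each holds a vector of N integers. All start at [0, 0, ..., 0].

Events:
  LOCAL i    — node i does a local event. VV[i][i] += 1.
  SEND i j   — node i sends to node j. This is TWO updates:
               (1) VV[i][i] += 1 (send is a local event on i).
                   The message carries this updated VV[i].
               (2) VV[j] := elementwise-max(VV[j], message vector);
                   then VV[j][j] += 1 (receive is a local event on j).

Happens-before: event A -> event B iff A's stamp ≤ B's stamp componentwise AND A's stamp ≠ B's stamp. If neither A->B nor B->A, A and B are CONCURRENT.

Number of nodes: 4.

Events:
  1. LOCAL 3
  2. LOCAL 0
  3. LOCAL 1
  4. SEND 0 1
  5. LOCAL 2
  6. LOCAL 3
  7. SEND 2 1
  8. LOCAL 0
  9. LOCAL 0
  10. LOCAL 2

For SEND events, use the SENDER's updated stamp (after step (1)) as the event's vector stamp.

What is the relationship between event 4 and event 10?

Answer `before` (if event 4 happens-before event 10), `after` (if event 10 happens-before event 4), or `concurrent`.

Answer: concurrent

Derivation:
Initial: VV[0]=[0, 0, 0, 0]
Initial: VV[1]=[0, 0, 0, 0]
Initial: VV[2]=[0, 0, 0, 0]
Initial: VV[3]=[0, 0, 0, 0]
Event 1: LOCAL 3: VV[3][3]++ -> VV[3]=[0, 0, 0, 1]
Event 2: LOCAL 0: VV[0][0]++ -> VV[0]=[1, 0, 0, 0]
Event 3: LOCAL 1: VV[1][1]++ -> VV[1]=[0, 1, 0, 0]
Event 4: SEND 0->1: VV[0][0]++ -> VV[0]=[2, 0, 0, 0], msg_vec=[2, 0, 0, 0]; VV[1]=max(VV[1],msg_vec) then VV[1][1]++ -> VV[1]=[2, 2, 0, 0]
Event 5: LOCAL 2: VV[2][2]++ -> VV[2]=[0, 0, 1, 0]
Event 6: LOCAL 3: VV[3][3]++ -> VV[3]=[0, 0, 0, 2]
Event 7: SEND 2->1: VV[2][2]++ -> VV[2]=[0, 0, 2, 0], msg_vec=[0, 0, 2, 0]; VV[1]=max(VV[1],msg_vec) then VV[1][1]++ -> VV[1]=[2, 3, 2, 0]
Event 8: LOCAL 0: VV[0][0]++ -> VV[0]=[3, 0, 0, 0]
Event 9: LOCAL 0: VV[0][0]++ -> VV[0]=[4, 0, 0, 0]
Event 10: LOCAL 2: VV[2][2]++ -> VV[2]=[0, 0, 3, 0]
Event 4 stamp: [2, 0, 0, 0]
Event 10 stamp: [0, 0, 3, 0]
[2, 0, 0, 0] <= [0, 0, 3, 0]? False
[0, 0, 3, 0] <= [2, 0, 0, 0]? False
Relation: concurrent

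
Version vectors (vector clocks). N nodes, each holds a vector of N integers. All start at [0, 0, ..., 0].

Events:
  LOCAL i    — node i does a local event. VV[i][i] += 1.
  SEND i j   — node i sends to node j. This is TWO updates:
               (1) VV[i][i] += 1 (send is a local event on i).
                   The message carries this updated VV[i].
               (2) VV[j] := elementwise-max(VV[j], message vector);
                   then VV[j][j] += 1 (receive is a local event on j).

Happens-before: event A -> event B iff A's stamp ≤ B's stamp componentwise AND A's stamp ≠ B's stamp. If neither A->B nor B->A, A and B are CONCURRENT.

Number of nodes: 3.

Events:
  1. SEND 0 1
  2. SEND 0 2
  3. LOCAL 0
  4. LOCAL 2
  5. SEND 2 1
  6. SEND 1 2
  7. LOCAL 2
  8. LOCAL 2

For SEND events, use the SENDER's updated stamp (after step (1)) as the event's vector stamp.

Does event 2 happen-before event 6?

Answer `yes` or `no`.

Initial: VV[0]=[0, 0, 0]
Initial: VV[1]=[0, 0, 0]
Initial: VV[2]=[0, 0, 0]
Event 1: SEND 0->1: VV[0][0]++ -> VV[0]=[1, 0, 0], msg_vec=[1, 0, 0]; VV[1]=max(VV[1],msg_vec) then VV[1][1]++ -> VV[1]=[1, 1, 0]
Event 2: SEND 0->2: VV[0][0]++ -> VV[0]=[2, 0, 0], msg_vec=[2, 0, 0]; VV[2]=max(VV[2],msg_vec) then VV[2][2]++ -> VV[2]=[2, 0, 1]
Event 3: LOCAL 0: VV[0][0]++ -> VV[0]=[3, 0, 0]
Event 4: LOCAL 2: VV[2][2]++ -> VV[2]=[2, 0, 2]
Event 5: SEND 2->1: VV[2][2]++ -> VV[2]=[2, 0, 3], msg_vec=[2, 0, 3]; VV[1]=max(VV[1],msg_vec) then VV[1][1]++ -> VV[1]=[2, 2, 3]
Event 6: SEND 1->2: VV[1][1]++ -> VV[1]=[2, 3, 3], msg_vec=[2, 3, 3]; VV[2]=max(VV[2],msg_vec) then VV[2][2]++ -> VV[2]=[2, 3, 4]
Event 7: LOCAL 2: VV[2][2]++ -> VV[2]=[2, 3, 5]
Event 8: LOCAL 2: VV[2][2]++ -> VV[2]=[2, 3, 6]
Event 2 stamp: [2, 0, 0]
Event 6 stamp: [2, 3, 3]
[2, 0, 0] <= [2, 3, 3]? True. Equal? False. Happens-before: True

Answer: yes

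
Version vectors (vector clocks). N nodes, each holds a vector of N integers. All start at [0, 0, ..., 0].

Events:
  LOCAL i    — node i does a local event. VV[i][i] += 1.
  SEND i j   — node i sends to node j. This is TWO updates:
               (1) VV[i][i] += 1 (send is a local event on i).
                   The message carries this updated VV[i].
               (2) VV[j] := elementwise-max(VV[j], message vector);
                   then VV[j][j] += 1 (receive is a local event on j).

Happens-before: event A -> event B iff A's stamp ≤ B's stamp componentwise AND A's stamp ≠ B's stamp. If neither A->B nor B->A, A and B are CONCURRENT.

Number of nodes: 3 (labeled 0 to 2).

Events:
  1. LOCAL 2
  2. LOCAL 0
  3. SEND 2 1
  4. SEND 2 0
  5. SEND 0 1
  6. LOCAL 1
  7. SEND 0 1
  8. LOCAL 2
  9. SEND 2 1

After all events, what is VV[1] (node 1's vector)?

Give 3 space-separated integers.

Initial: VV[0]=[0, 0, 0]
Initial: VV[1]=[0, 0, 0]
Initial: VV[2]=[0, 0, 0]
Event 1: LOCAL 2: VV[2][2]++ -> VV[2]=[0, 0, 1]
Event 2: LOCAL 0: VV[0][0]++ -> VV[0]=[1, 0, 0]
Event 3: SEND 2->1: VV[2][2]++ -> VV[2]=[0, 0, 2], msg_vec=[0, 0, 2]; VV[1]=max(VV[1],msg_vec) then VV[1][1]++ -> VV[1]=[0, 1, 2]
Event 4: SEND 2->0: VV[2][2]++ -> VV[2]=[0, 0, 3], msg_vec=[0, 0, 3]; VV[0]=max(VV[0],msg_vec) then VV[0][0]++ -> VV[0]=[2, 0, 3]
Event 5: SEND 0->1: VV[0][0]++ -> VV[0]=[3, 0, 3], msg_vec=[3, 0, 3]; VV[1]=max(VV[1],msg_vec) then VV[1][1]++ -> VV[1]=[3, 2, 3]
Event 6: LOCAL 1: VV[1][1]++ -> VV[1]=[3, 3, 3]
Event 7: SEND 0->1: VV[0][0]++ -> VV[0]=[4, 0, 3], msg_vec=[4, 0, 3]; VV[1]=max(VV[1],msg_vec) then VV[1][1]++ -> VV[1]=[4, 4, 3]
Event 8: LOCAL 2: VV[2][2]++ -> VV[2]=[0, 0, 4]
Event 9: SEND 2->1: VV[2][2]++ -> VV[2]=[0, 0, 5], msg_vec=[0, 0, 5]; VV[1]=max(VV[1],msg_vec) then VV[1][1]++ -> VV[1]=[4, 5, 5]
Final vectors: VV[0]=[4, 0, 3]; VV[1]=[4, 5, 5]; VV[2]=[0, 0, 5]

Answer: 4 5 5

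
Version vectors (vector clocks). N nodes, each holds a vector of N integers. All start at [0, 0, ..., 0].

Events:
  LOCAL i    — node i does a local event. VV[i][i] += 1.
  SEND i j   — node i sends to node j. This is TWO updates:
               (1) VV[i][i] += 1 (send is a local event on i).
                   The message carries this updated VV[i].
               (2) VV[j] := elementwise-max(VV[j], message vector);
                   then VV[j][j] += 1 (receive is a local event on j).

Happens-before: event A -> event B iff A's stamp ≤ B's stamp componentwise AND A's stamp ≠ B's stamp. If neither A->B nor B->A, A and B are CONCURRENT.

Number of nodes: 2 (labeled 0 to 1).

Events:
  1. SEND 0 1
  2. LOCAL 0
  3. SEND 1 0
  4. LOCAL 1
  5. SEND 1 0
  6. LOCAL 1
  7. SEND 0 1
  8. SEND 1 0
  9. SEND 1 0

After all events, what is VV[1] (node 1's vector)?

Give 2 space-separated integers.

Answer: 5 8

Derivation:
Initial: VV[0]=[0, 0]
Initial: VV[1]=[0, 0]
Event 1: SEND 0->1: VV[0][0]++ -> VV[0]=[1, 0], msg_vec=[1, 0]; VV[1]=max(VV[1],msg_vec) then VV[1][1]++ -> VV[1]=[1, 1]
Event 2: LOCAL 0: VV[0][0]++ -> VV[0]=[2, 0]
Event 3: SEND 1->0: VV[1][1]++ -> VV[1]=[1, 2], msg_vec=[1, 2]; VV[0]=max(VV[0],msg_vec) then VV[0][0]++ -> VV[0]=[3, 2]
Event 4: LOCAL 1: VV[1][1]++ -> VV[1]=[1, 3]
Event 5: SEND 1->0: VV[1][1]++ -> VV[1]=[1, 4], msg_vec=[1, 4]; VV[0]=max(VV[0],msg_vec) then VV[0][0]++ -> VV[0]=[4, 4]
Event 6: LOCAL 1: VV[1][1]++ -> VV[1]=[1, 5]
Event 7: SEND 0->1: VV[0][0]++ -> VV[0]=[5, 4], msg_vec=[5, 4]; VV[1]=max(VV[1],msg_vec) then VV[1][1]++ -> VV[1]=[5, 6]
Event 8: SEND 1->0: VV[1][1]++ -> VV[1]=[5, 7], msg_vec=[5, 7]; VV[0]=max(VV[0],msg_vec) then VV[0][0]++ -> VV[0]=[6, 7]
Event 9: SEND 1->0: VV[1][1]++ -> VV[1]=[5, 8], msg_vec=[5, 8]; VV[0]=max(VV[0],msg_vec) then VV[0][0]++ -> VV[0]=[7, 8]
Final vectors: VV[0]=[7, 8]; VV[1]=[5, 8]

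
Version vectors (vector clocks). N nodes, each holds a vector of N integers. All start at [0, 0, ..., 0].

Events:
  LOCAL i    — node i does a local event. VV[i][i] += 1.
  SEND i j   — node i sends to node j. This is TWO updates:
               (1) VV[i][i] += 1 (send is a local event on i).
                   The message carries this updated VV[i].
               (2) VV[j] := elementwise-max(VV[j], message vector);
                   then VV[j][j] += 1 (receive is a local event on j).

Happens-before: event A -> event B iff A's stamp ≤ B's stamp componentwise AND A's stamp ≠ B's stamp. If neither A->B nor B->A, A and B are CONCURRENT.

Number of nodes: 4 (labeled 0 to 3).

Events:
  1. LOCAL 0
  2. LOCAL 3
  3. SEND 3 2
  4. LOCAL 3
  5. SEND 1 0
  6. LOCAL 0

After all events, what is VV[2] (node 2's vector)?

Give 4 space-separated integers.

Initial: VV[0]=[0, 0, 0, 0]
Initial: VV[1]=[0, 0, 0, 0]
Initial: VV[2]=[0, 0, 0, 0]
Initial: VV[3]=[0, 0, 0, 0]
Event 1: LOCAL 0: VV[0][0]++ -> VV[0]=[1, 0, 0, 0]
Event 2: LOCAL 3: VV[3][3]++ -> VV[3]=[0, 0, 0, 1]
Event 3: SEND 3->2: VV[3][3]++ -> VV[3]=[0, 0, 0, 2], msg_vec=[0, 0, 0, 2]; VV[2]=max(VV[2],msg_vec) then VV[2][2]++ -> VV[2]=[0, 0, 1, 2]
Event 4: LOCAL 3: VV[3][3]++ -> VV[3]=[0, 0, 0, 3]
Event 5: SEND 1->0: VV[1][1]++ -> VV[1]=[0, 1, 0, 0], msg_vec=[0, 1, 0, 0]; VV[0]=max(VV[0],msg_vec) then VV[0][0]++ -> VV[0]=[2, 1, 0, 0]
Event 6: LOCAL 0: VV[0][0]++ -> VV[0]=[3, 1, 0, 0]
Final vectors: VV[0]=[3, 1, 0, 0]; VV[1]=[0, 1, 0, 0]; VV[2]=[0, 0, 1, 2]; VV[3]=[0, 0, 0, 3]

Answer: 0 0 1 2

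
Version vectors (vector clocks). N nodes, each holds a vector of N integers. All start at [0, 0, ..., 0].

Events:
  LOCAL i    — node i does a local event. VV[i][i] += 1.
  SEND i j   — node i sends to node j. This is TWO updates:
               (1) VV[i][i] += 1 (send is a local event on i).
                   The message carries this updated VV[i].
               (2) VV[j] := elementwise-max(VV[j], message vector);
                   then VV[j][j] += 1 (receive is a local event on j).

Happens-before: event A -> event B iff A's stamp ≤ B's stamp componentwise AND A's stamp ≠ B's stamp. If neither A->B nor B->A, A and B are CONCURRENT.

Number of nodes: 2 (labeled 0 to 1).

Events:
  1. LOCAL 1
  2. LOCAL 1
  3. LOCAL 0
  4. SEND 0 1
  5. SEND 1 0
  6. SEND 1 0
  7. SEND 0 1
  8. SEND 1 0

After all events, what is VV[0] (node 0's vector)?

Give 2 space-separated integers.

Answer: 6 7

Derivation:
Initial: VV[0]=[0, 0]
Initial: VV[1]=[0, 0]
Event 1: LOCAL 1: VV[1][1]++ -> VV[1]=[0, 1]
Event 2: LOCAL 1: VV[1][1]++ -> VV[1]=[0, 2]
Event 3: LOCAL 0: VV[0][0]++ -> VV[0]=[1, 0]
Event 4: SEND 0->1: VV[0][0]++ -> VV[0]=[2, 0], msg_vec=[2, 0]; VV[1]=max(VV[1],msg_vec) then VV[1][1]++ -> VV[1]=[2, 3]
Event 5: SEND 1->0: VV[1][1]++ -> VV[1]=[2, 4], msg_vec=[2, 4]; VV[0]=max(VV[0],msg_vec) then VV[0][0]++ -> VV[0]=[3, 4]
Event 6: SEND 1->0: VV[1][1]++ -> VV[1]=[2, 5], msg_vec=[2, 5]; VV[0]=max(VV[0],msg_vec) then VV[0][0]++ -> VV[0]=[4, 5]
Event 7: SEND 0->1: VV[0][0]++ -> VV[0]=[5, 5], msg_vec=[5, 5]; VV[1]=max(VV[1],msg_vec) then VV[1][1]++ -> VV[1]=[5, 6]
Event 8: SEND 1->0: VV[1][1]++ -> VV[1]=[5, 7], msg_vec=[5, 7]; VV[0]=max(VV[0],msg_vec) then VV[0][0]++ -> VV[0]=[6, 7]
Final vectors: VV[0]=[6, 7]; VV[1]=[5, 7]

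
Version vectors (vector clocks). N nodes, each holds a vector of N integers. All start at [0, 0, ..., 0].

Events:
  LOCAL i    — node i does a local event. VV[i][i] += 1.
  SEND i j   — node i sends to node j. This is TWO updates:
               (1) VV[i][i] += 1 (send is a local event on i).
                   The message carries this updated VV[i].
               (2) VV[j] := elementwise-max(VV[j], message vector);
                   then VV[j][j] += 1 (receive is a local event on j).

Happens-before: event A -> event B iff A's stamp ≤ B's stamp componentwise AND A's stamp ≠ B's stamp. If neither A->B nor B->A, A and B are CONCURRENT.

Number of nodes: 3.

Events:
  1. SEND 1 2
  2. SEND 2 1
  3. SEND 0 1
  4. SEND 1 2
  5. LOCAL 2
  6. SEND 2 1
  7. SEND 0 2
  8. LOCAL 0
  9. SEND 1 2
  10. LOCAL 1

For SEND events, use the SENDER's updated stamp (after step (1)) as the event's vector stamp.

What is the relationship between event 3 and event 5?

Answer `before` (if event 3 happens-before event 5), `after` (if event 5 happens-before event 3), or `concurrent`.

Answer: before

Derivation:
Initial: VV[0]=[0, 0, 0]
Initial: VV[1]=[0, 0, 0]
Initial: VV[2]=[0, 0, 0]
Event 1: SEND 1->2: VV[1][1]++ -> VV[1]=[0, 1, 0], msg_vec=[0, 1, 0]; VV[2]=max(VV[2],msg_vec) then VV[2][2]++ -> VV[2]=[0, 1, 1]
Event 2: SEND 2->1: VV[2][2]++ -> VV[2]=[0, 1, 2], msg_vec=[0, 1, 2]; VV[1]=max(VV[1],msg_vec) then VV[1][1]++ -> VV[1]=[0, 2, 2]
Event 3: SEND 0->1: VV[0][0]++ -> VV[0]=[1, 0, 0], msg_vec=[1, 0, 0]; VV[1]=max(VV[1],msg_vec) then VV[1][1]++ -> VV[1]=[1, 3, 2]
Event 4: SEND 1->2: VV[1][1]++ -> VV[1]=[1, 4, 2], msg_vec=[1, 4, 2]; VV[2]=max(VV[2],msg_vec) then VV[2][2]++ -> VV[2]=[1, 4, 3]
Event 5: LOCAL 2: VV[2][2]++ -> VV[2]=[1, 4, 4]
Event 6: SEND 2->1: VV[2][2]++ -> VV[2]=[1, 4, 5], msg_vec=[1, 4, 5]; VV[1]=max(VV[1],msg_vec) then VV[1][1]++ -> VV[1]=[1, 5, 5]
Event 7: SEND 0->2: VV[0][0]++ -> VV[0]=[2, 0, 0], msg_vec=[2, 0, 0]; VV[2]=max(VV[2],msg_vec) then VV[2][2]++ -> VV[2]=[2, 4, 6]
Event 8: LOCAL 0: VV[0][0]++ -> VV[0]=[3, 0, 0]
Event 9: SEND 1->2: VV[1][1]++ -> VV[1]=[1, 6, 5], msg_vec=[1, 6, 5]; VV[2]=max(VV[2],msg_vec) then VV[2][2]++ -> VV[2]=[2, 6, 7]
Event 10: LOCAL 1: VV[1][1]++ -> VV[1]=[1, 7, 5]
Event 3 stamp: [1, 0, 0]
Event 5 stamp: [1, 4, 4]
[1, 0, 0] <= [1, 4, 4]? True
[1, 4, 4] <= [1, 0, 0]? False
Relation: before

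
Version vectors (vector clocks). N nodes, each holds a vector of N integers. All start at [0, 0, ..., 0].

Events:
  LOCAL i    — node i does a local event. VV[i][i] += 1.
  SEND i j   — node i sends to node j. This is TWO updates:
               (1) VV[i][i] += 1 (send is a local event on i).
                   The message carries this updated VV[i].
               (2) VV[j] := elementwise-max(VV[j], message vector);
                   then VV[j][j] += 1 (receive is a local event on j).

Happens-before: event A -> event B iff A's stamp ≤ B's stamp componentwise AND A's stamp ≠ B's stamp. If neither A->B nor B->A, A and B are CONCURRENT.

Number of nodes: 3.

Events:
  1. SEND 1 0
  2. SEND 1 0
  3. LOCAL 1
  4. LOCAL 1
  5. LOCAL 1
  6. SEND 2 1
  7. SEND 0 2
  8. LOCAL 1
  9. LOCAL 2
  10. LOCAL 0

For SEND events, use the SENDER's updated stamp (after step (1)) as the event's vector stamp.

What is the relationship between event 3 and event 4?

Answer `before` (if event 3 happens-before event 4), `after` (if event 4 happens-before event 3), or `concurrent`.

Answer: before

Derivation:
Initial: VV[0]=[0, 0, 0]
Initial: VV[1]=[0, 0, 0]
Initial: VV[2]=[0, 0, 0]
Event 1: SEND 1->0: VV[1][1]++ -> VV[1]=[0, 1, 0], msg_vec=[0, 1, 0]; VV[0]=max(VV[0],msg_vec) then VV[0][0]++ -> VV[0]=[1, 1, 0]
Event 2: SEND 1->0: VV[1][1]++ -> VV[1]=[0, 2, 0], msg_vec=[0, 2, 0]; VV[0]=max(VV[0],msg_vec) then VV[0][0]++ -> VV[0]=[2, 2, 0]
Event 3: LOCAL 1: VV[1][1]++ -> VV[1]=[0, 3, 0]
Event 4: LOCAL 1: VV[1][1]++ -> VV[1]=[0, 4, 0]
Event 5: LOCAL 1: VV[1][1]++ -> VV[1]=[0, 5, 0]
Event 6: SEND 2->1: VV[2][2]++ -> VV[2]=[0, 0, 1], msg_vec=[0, 0, 1]; VV[1]=max(VV[1],msg_vec) then VV[1][1]++ -> VV[1]=[0, 6, 1]
Event 7: SEND 0->2: VV[0][0]++ -> VV[0]=[3, 2, 0], msg_vec=[3, 2, 0]; VV[2]=max(VV[2],msg_vec) then VV[2][2]++ -> VV[2]=[3, 2, 2]
Event 8: LOCAL 1: VV[1][1]++ -> VV[1]=[0, 7, 1]
Event 9: LOCAL 2: VV[2][2]++ -> VV[2]=[3, 2, 3]
Event 10: LOCAL 0: VV[0][0]++ -> VV[0]=[4, 2, 0]
Event 3 stamp: [0, 3, 0]
Event 4 stamp: [0, 4, 0]
[0, 3, 0] <= [0, 4, 0]? True
[0, 4, 0] <= [0, 3, 0]? False
Relation: before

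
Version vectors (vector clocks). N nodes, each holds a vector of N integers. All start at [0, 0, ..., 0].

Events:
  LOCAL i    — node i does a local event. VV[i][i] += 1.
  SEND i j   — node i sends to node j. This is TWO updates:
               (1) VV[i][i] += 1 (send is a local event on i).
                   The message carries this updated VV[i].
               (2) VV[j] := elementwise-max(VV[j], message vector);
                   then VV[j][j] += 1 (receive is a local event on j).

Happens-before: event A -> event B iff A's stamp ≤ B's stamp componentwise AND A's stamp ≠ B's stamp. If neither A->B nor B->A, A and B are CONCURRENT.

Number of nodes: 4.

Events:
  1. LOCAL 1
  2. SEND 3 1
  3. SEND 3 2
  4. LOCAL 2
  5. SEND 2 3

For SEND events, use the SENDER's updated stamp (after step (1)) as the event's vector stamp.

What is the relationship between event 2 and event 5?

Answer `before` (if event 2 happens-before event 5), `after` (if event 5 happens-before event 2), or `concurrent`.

Answer: before

Derivation:
Initial: VV[0]=[0, 0, 0, 0]
Initial: VV[1]=[0, 0, 0, 0]
Initial: VV[2]=[0, 0, 0, 0]
Initial: VV[3]=[0, 0, 0, 0]
Event 1: LOCAL 1: VV[1][1]++ -> VV[1]=[0, 1, 0, 0]
Event 2: SEND 3->1: VV[3][3]++ -> VV[3]=[0, 0, 0, 1], msg_vec=[0, 0, 0, 1]; VV[1]=max(VV[1],msg_vec) then VV[1][1]++ -> VV[1]=[0, 2, 0, 1]
Event 3: SEND 3->2: VV[3][3]++ -> VV[3]=[0, 0, 0, 2], msg_vec=[0, 0, 0, 2]; VV[2]=max(VV[2],msg_vec) then VV[2][2]++ -> VV[2]=[0, 0, 1, 2]
Event 4: LOCAL 2: VV[2][2]++ -> VV[2]=[0, 0, 2, 2]
Event 5: SEND 2->3: VV[2][2]++ -> VV[2]=[0, 0, 3, 2], msg_vec=[0, 0, 3, 2]; VV[3]=max(VV[3],msg_vec) then VV[3][3]++ -> VV[3]=[0, 0, 3, 3]
Event 2 stamp: [0, 0, 0, 1]
Event 5 stamp: [0, 0, 3, 2]
[0, 0, 0, 1] <= [0, 0, 3, 2]? True
[0, 0, 3, 2] <= [0, 0, 0, 1]? False
Relation: before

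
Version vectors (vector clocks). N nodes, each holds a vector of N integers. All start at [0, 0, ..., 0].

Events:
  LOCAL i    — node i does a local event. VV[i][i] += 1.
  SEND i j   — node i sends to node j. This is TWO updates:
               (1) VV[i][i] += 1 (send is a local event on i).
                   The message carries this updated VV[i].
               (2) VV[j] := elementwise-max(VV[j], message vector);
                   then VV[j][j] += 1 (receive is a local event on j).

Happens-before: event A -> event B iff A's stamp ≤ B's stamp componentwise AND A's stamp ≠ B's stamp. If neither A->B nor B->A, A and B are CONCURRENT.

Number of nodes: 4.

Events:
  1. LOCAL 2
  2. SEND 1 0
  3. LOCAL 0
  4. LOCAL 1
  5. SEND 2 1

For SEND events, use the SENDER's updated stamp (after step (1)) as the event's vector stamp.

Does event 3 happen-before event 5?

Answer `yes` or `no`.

Answer: no

Derivation:
Initial: VV[0]=[0, 0, 0, 0]
Initial: VV[1]=[0, 0, 0, 0]
Initial: VV[2]=[0, 0, 0, 0]
Initial: VV[3]=[0, 0, 0, 0]
Event 1: LOCAL 2: VV[2][2]++ -> VV[2]=[0, 0, 1, 0]
Event 2: SEND 1->0: VV[1][1]++ -> VV[1]=[0, 1, 0, 0], msg_vec=[0, 1, 0, 0]; VV[0]=max(VV[0],msg_vec) then VV[0][0]++ -> VV[0]=[1, 1, 0, 0]
Event 3: LOCAL 0: VV[0][0]++ -> VV[0]=[2, 1, 0, 0]
Event 4: LOCAL 1: VV[1][1]++ -> VV[1]=[0, 2, 0, 0]
Event 5: SEND 2->1: VV[2][2]++ -> VV[2]=[0, 0, 2, 0], msg_vec=[0, 0, 2, 0]; VV[1]=max(VV[1],msg_vec) then VV[1][1]++ -> VV[1]=[0, 3, 2, 0]
Event 3 stamp: [2, 1, 0, 0]
Event 5 stamp: [0, 0, 2, 0]
[2, 1, 0, 0] <= [0, 0, 2, 0]? False. Equal? False. Happens-before: False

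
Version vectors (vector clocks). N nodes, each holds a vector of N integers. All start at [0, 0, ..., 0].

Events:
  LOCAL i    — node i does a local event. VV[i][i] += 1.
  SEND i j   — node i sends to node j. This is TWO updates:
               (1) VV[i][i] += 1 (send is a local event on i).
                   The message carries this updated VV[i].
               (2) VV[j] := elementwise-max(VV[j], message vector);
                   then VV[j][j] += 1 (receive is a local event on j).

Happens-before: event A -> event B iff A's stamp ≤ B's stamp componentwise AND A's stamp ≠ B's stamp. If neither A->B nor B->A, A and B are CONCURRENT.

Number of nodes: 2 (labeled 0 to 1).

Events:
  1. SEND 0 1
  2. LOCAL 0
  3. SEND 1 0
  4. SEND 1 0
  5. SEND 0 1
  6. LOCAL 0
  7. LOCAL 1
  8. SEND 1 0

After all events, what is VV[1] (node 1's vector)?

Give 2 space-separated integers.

Answer: 5 6

Derivation:
Initial: VV[0]=[0, 0]
Initial: VV[1]=[0, 0]
Event 1: SEND 0->1: VV[0][0]++ -> VV[0]=[1, 0], msg_vec=[1, 0]; VV[1]=max(VV[1],msg_vec) then VV[1][1]++ -> VV[1]=[1, 1]
Event 2: LOCAL 0: VV[0][0]++ -> VV[0]=[2, 0]
Event 3: SEND 1->0: VV[1][1]++ -> VV[1]=[1, 2], msg_vec=[1, 2]; VV[0]=max(VV[0],msg_vec) then VV[0][0]++ -> VV[0]=[3, 2]
Event 4: SEND 1->0: VV[1][1]++ -> VV[1]=[1, 3], msg_vec=[1, 3]; VV[0]=max(VV[0],msg_vec) then VV[0][0]++ -> VV[0]=[4, 3]
Event 5: SEND 0->1: VV[0][0]++ -> VV[0]=[5, 3], msg_vec=[5, 3]; VV[1]=max(VV[1],msg_vec) then VV[1][1]++ -> VV[1]=[5, 4]
Event 6: LOCAL 0: VV[0][0]++ -> VV[0]=[6, 3]
Event 7: LOCAL 1: VV[1][1]++ -> VV[1]=[5, 5]
Event 8: SEND 1->0: VV[1][1]++ -> VV[1]=[5, 6], msg_vec=[5, 6]; VV[0]=max(VV[0],msg_vec) then VV[0][0]++ -> VV[0]=[7, 6]
Final vectors: VV[0]=[7, 6]; VV[1]=[5, 6]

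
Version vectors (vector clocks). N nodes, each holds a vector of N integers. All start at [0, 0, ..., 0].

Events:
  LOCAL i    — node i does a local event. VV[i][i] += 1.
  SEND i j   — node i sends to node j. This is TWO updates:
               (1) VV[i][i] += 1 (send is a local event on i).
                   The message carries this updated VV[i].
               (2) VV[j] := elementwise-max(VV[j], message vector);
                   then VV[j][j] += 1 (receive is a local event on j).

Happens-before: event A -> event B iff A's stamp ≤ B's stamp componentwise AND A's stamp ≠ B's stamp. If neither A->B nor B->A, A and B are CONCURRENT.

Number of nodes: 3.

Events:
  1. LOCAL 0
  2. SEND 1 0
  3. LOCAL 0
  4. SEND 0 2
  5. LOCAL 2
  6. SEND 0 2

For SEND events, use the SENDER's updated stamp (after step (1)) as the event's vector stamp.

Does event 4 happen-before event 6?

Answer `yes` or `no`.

Initial: VV[0]=[0, 0, 0]
Initial: VV[1]=[0, 0, 0]
Initial: VV[2]=[0, 0, 0]
Event 1: LOCAL 0: VV[0][0]++ -> VV[0]=[1, 0, 0]
Event 2: SEND 1->0: VV[1][1]++ -> VV[1]=[0, 1, 0], msg_vec=[0, 1, 0]; VV[0]=max(VV[0],msg_vec) then VV[0][0]++ -> VV[0]=[2, 1, 0]
Event 3: LOCAL 0: VV[0][0]++ -> VV[0]=[3, 1, 0]
Event 4: SEND 0->2: VV[0][0]++ -> VV[0]=[4, 1, 0], msg_vec=[4, 1, 0]; VV[2]=max(VV[2],msg_vec) then VV[2][2]++ -> VV[2]=[4, 1, 1]
Event 5: LOCAL 2: VV[2][2]++ -> VV[2]=[4, 1, 2]
Event 6: SEND 0->2: VV[0][0]++ -> VV[0]=[5, 1, 0], msg_vec=[5, 1, 0]; VV[2]=max(VV[2],msg_vec) then VV[2][2]++ -> VV[2]=[5, 1, 3]
Event 4 stamp: [4, 1, 0]
Event 6 stamp: [5, 1, 0]
[4, 1, 0] <= [5, 1, 0]? True. Equal? False. Happens-before: True

Answer: yes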